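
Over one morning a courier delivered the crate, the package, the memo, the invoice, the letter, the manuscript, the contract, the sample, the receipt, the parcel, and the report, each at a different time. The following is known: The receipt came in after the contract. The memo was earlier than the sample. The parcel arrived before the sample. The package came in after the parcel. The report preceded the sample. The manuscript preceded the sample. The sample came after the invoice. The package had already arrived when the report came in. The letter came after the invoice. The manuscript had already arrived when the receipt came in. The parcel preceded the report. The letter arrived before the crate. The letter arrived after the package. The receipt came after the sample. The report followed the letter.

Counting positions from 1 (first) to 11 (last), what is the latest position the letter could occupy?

The letter must come before the crate, the receipt, the report, and the sample — 4 items forced after it.
Everything else can be placed before the letter in some valid order, so the letter can sit as late as position 11 − 4 = 7.

7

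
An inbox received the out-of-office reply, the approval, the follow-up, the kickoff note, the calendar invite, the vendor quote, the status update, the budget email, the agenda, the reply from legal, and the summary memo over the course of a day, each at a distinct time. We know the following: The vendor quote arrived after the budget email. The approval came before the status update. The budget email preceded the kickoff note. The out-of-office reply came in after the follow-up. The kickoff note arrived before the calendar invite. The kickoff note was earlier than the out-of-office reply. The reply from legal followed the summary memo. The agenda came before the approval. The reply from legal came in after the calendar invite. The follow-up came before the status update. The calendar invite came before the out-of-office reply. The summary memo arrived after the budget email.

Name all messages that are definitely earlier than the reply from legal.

Directly stated before the reply from legal: the calendar invite and the summary memo.
The budget email reaches the reply from legal via the budget email → the summary memo → the reply from legal.
The kickoff note reaches the reply from legal via the kickoff note → the calendar invite → the reply from legal.
No chain forces the out-of-office reply (or any of the others) ahead of the reply from legal.

the budget email, the calendar invite, the kickoff note, the summary memo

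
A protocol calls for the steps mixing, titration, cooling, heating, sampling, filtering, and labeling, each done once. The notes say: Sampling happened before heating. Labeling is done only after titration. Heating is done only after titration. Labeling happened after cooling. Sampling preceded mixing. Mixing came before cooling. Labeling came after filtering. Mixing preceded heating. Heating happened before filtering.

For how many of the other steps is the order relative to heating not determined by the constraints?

1

Forced before heating: mixing, sampling, and titration; forced after heating: filtering and labeling.
That leaves cooling with no forced order relative to heating — 1.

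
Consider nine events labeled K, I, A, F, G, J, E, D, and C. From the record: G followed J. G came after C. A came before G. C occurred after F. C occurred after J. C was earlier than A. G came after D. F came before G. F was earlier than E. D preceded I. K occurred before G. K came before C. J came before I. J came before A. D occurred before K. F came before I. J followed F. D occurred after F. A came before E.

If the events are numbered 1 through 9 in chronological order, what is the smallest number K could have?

3

D and F must both come before K — 2 forced predecessors.
Nothing else is forced ahead of K, so its earliest slot is position 2 + 1 = 3.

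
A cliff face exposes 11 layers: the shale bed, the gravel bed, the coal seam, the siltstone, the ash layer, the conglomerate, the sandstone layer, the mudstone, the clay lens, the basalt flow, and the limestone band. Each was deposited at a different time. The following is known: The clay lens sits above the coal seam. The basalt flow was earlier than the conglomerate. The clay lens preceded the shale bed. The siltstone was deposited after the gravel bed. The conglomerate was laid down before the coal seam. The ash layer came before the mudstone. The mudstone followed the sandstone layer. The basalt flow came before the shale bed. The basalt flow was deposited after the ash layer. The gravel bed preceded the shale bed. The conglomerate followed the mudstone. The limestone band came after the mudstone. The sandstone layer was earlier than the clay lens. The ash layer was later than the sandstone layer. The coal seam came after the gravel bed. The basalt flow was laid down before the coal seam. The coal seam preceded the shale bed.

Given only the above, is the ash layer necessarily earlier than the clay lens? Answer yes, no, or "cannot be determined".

Chain the constraints: the ash layer → the basalt flow → the coal seam → the clay lens. Each link is directly stated, so the ash layer comes before the clay lens.

yes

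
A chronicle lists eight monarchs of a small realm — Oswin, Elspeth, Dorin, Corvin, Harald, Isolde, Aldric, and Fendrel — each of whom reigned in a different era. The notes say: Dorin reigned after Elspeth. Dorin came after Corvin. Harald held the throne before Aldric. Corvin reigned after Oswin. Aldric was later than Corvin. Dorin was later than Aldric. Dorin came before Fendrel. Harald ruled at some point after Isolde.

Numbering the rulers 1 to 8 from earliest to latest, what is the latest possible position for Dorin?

Dorin must come before Fendrel — 1 ruler forced after them.
Everything else can be placed before Dorin in some valid order, so Dorin can sit as late as position 8 − 1 = 7.

7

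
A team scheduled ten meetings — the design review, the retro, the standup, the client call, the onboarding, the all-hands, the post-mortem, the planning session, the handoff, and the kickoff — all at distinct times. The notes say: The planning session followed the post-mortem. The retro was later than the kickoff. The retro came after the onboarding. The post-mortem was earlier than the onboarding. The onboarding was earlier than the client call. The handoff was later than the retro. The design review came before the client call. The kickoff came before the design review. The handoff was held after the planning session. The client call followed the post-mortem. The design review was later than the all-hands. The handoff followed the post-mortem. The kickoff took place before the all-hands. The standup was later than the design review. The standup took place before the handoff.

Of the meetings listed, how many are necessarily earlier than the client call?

5

Directly stated before the client call: the design review, the onboarding, and the post-mortem.
The all-hands reaches the client call via the all-hands → the design review → the client call.
The kickoff reaches the client call via the kickoff → the design review → the client call.
That's the all-hands, the design review, the kickoff, the onboarding, and the post-mortem — 5 in all.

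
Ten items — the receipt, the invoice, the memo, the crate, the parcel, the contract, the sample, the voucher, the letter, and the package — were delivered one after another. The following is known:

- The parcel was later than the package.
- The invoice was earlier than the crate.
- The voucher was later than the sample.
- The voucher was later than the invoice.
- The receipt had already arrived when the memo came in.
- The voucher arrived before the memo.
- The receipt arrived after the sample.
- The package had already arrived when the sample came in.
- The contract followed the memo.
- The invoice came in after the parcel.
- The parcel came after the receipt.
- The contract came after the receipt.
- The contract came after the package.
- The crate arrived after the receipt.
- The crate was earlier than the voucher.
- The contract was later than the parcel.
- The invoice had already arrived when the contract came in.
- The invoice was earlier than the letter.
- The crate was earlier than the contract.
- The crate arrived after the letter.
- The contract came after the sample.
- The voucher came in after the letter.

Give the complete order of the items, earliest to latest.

The constraints fix every adjacent pair, so only one ordering works:
the package → the sample → the receipt → the parcel → the invoice → the letter → the crate → the voucher → the memo → the contract.

the package, the sample, the receipt, the parcel, the invoice, the letter, the crate, the voucher, the memo, the contract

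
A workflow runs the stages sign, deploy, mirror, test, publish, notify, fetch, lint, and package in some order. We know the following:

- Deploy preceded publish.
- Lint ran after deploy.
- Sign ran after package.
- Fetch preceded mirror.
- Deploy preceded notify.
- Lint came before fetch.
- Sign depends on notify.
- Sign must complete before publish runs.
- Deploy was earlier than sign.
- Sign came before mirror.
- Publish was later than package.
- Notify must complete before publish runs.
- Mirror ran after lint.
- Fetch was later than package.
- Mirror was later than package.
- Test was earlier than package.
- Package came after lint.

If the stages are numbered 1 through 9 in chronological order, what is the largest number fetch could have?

Fetch must come before mirror — 1 stage forced after it.
Everything else can be placed before fetch in some valid order, so fetch can sit as late as position 9 − 1 = 8.

8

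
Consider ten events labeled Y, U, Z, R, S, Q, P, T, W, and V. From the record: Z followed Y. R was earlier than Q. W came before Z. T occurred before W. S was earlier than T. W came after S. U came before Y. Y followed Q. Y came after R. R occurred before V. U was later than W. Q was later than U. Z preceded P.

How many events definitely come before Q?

Directly stated before Q: R and U.
S reaches Q via S → W → U → Q.
T reaches Q via T → W → U → Q.
W reaches Q via W → U → Q.
No chain forces V (or any of the others) ahead of Q.
That's R, S, T, U, and W — 5 in all.

5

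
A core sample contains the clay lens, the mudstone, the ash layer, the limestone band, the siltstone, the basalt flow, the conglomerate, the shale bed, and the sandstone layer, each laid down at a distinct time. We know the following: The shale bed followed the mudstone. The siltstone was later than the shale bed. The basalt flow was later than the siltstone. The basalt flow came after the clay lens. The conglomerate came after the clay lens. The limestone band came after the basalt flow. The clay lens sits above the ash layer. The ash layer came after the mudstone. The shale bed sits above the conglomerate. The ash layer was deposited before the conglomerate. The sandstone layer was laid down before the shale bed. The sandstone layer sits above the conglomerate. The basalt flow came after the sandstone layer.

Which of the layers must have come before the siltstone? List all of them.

Directly stated before the siltstone: the shale bed.
The ash layer reaches the siltstone via the ash layer → the conglomerate → the shale bed → the siltstone.
The clay lens reaches the siltstone via the clay lens → the conglomerate → the shale bed → the siltstone.
The conglomerate reaches the siltstone via the conglomerate → the shale bed → the siltstone.
Likewise the mudstone and the sandstone layer each reach the siltstone by chaining the stated constraints.
No chain forces the basalt flow (or any of the others) ahead of the siltstone.

the ash layer, the clay lens, the conglomerate, the mudstone, the sandstone layer, the shale bed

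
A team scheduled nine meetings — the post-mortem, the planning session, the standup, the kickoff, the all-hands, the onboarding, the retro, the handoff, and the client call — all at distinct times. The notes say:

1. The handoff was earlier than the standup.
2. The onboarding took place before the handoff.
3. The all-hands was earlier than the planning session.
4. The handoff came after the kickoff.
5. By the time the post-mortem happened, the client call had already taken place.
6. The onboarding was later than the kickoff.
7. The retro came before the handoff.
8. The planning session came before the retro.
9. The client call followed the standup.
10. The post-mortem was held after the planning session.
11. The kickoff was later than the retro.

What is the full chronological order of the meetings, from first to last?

The constraints fix every adjacent pair, so only one ordering works:
the all-hands → the planning session → the retro → the kickoff → the onboarding → the handoff → the standup → the client call → the post-mortem.

the all-hands, the planning session, the retro, the kickoff, the onboarding, the handoff, the standup, the client call, the post-mortem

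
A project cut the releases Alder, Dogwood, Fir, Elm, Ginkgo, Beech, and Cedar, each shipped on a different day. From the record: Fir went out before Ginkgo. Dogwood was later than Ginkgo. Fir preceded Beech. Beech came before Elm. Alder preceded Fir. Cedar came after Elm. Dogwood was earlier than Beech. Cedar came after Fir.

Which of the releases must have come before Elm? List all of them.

Directly stated before Elm: Beech.
Alder reaches Elm via Alder → Fir → Beech → Elm.
Dogwood reaches Elm via Dogwood → Beech → Elm.
Fir reaches Elm via Fir → Beech → Elm.
Likewise Ginkgo reaches Elm by chaining the stated constraints.

Alder, Beech, Dogwood, Fir, Ginkgo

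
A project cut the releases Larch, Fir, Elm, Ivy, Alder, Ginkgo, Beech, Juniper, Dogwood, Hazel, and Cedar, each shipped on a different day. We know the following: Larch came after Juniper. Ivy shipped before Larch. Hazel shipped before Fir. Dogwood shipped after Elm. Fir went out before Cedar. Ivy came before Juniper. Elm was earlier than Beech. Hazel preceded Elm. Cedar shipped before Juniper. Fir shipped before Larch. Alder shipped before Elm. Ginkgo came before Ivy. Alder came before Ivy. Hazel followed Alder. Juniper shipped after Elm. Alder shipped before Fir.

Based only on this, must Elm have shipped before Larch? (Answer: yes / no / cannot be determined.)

Chain the constraints: Elm → Juniper → Larch. Each link is directly stated, so Elm comes before Larch.

yes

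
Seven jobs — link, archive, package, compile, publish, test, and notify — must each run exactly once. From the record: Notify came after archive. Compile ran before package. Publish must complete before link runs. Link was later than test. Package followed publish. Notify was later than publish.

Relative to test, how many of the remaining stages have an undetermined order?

5

Forced after test: link.
That leaves archive, compile, notify, package, and publish with no forced order relative to test — 5.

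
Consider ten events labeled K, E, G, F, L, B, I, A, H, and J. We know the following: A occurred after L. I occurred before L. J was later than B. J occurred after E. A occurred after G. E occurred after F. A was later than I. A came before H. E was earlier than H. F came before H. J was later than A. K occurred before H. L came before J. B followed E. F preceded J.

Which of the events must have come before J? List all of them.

Directly stated before J: A, B, E, F, and L.
G reaches J via G → A → J.
I reaches J via I → L → J.
No chain forces K (or any of the others) ahead of J.

A, B, E, F, G, I, L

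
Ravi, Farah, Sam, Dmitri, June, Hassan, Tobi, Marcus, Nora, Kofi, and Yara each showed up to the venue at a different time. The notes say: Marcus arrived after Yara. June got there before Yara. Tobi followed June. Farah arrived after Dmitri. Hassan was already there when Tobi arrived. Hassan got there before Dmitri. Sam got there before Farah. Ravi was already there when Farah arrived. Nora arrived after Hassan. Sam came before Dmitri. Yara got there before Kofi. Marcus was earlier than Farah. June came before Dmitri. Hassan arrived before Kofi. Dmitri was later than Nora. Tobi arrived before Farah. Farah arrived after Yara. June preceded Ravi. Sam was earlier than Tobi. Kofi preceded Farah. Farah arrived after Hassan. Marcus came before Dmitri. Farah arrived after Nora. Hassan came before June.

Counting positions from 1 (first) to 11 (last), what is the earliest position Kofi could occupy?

4

Hassan, June, and Yara must all come before Kofi — 3 forced predecessors.
Nothing else is forced ahead of Kofi, so their earliest slot is position 3 + 1 = 4.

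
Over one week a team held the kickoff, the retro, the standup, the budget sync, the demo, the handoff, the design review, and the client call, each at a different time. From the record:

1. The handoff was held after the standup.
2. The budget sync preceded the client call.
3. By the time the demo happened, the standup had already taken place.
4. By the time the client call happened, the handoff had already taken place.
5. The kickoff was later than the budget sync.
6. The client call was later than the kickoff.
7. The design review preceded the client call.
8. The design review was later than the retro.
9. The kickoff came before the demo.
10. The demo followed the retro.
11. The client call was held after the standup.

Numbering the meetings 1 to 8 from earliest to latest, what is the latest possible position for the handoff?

7

The handoff must come before the client call — 1 meeting forced after it.
Everything else can be placed before the handoff in some valid order, so the handoff can sit as late as position 8 − 1 = 7.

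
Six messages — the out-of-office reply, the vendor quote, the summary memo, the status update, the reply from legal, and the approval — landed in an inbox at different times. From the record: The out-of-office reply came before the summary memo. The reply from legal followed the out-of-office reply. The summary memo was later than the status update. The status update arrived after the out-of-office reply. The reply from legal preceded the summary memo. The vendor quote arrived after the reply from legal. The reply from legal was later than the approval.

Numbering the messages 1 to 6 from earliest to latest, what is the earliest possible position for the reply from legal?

The approval and the out-of-office reply must both come before the reply from legal — 2 forced predecessors.
Nothing else is forced ahead of the reply from legal, so its earliest slot is position 2 + 1 = 3.

3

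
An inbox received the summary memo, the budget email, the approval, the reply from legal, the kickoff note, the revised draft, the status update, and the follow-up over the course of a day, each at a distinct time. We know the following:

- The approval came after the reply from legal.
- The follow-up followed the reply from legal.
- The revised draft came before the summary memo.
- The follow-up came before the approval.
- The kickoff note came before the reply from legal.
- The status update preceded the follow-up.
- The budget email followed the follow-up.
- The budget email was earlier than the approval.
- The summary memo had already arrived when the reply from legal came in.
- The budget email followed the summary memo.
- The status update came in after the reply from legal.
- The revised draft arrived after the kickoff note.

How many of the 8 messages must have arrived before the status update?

4

Directly stated before the status update: the reply from legal.
The kickoff note reaches the status update via the kickoff note → the reply from legal → the status update.
The revised draft reaches the status update via the revised draft → the summary memo → the reply from legal → the status update.
The summary memo reaches the status update via the summary memo → the reply from legal → the status update.
That's the kickoff note, the reply from legal, the revised draft, and the summary memo — 4 in all.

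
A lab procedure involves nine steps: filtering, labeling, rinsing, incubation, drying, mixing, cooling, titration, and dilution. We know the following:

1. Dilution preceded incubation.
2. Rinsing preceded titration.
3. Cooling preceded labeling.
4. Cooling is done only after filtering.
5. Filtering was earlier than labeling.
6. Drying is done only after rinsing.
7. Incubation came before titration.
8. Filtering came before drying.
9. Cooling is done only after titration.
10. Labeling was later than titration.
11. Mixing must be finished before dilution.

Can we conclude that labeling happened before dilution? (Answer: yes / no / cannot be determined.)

Tracing the constraints gives dilution → incubation → titration → labeling, so dilution must come before labeling.
That means labeling cannot be before dilution.

no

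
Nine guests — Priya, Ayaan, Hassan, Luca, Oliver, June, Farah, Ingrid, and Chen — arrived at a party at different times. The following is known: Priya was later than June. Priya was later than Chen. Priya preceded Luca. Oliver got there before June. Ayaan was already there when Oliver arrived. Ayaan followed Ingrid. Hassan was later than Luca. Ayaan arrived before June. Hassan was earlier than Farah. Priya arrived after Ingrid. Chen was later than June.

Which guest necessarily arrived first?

Ingrid

Ingrid has a chain of constraints placing them before every other guest, so Ingrid must be first.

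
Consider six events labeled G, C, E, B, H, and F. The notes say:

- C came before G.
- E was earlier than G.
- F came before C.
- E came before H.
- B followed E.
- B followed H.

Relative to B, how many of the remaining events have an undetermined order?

3

Forced before B: E and H.
That leaves C, F, and G with no forced order relative to B — 3.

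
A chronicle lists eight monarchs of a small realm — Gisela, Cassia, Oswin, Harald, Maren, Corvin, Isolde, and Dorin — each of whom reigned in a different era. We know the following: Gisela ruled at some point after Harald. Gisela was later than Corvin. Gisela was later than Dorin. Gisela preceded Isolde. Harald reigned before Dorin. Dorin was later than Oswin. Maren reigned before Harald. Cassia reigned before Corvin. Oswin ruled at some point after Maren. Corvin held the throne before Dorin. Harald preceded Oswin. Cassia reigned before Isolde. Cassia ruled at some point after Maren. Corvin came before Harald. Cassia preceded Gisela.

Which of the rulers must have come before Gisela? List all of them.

Cassia, Corvin, Dorin, Harald, Maren, Oswin

Directly stated before Gisela: Cassia, Corvin, Dorin, and Harald.
Maren reaches Gisela via Maren → Harald → Gisela.
Oswin reaches Gisela via Oswin → Dorin → Gisela.
No chain forces Isolde ahead of Gisela.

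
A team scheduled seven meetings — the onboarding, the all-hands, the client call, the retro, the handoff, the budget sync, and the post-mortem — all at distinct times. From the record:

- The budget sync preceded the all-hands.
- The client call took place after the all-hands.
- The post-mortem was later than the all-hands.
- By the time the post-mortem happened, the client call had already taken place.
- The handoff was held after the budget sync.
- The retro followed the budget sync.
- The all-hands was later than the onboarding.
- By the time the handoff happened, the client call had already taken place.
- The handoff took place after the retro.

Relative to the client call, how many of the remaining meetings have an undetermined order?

1

Forced before the client call: the all-hands, the budget sync, and the onboarding; forced after the client call: the handoff and the post-mortem.
That leaves the retro with no forced order relative to the client call — 1.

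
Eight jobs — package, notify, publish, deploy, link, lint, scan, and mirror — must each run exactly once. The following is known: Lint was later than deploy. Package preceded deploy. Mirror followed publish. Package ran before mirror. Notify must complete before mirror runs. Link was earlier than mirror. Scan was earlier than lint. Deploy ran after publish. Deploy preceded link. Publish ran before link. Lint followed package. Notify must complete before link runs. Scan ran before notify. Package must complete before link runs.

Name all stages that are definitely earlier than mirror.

deploy, link, notify, package, publish, scan

Directly stated before mirror: link, notify, package, and publish.
Deploy reaches mirror via deploy → link → mirror.
Scan reaches mirror via scan → notify → mirror.
No chain forces lint ahead of mirror.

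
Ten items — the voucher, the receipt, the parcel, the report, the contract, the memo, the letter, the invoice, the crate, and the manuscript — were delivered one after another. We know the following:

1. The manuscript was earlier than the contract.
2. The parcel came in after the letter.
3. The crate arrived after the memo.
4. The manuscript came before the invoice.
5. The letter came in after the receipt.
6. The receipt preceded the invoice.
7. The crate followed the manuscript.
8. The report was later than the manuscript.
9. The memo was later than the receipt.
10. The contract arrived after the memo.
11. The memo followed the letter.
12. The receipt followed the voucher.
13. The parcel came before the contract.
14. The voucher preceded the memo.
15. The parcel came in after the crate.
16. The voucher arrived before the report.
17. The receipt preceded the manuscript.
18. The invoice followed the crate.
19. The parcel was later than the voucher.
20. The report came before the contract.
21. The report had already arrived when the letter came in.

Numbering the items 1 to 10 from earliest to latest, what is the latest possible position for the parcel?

9

The parcel must come before the contract — 1 item forced after it.
Everything else can be placed before the parcel in some valid order, so the parcel can sit as late as position 10 − 1 = 9.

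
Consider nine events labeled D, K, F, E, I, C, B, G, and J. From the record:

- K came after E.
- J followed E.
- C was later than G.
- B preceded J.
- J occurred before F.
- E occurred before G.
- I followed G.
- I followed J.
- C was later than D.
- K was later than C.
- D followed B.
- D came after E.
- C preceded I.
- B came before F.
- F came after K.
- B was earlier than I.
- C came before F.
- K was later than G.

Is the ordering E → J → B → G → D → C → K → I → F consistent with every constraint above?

no

The constraints require B before J, but in the proposed sequence J appears ahead of B. That one violation is enough.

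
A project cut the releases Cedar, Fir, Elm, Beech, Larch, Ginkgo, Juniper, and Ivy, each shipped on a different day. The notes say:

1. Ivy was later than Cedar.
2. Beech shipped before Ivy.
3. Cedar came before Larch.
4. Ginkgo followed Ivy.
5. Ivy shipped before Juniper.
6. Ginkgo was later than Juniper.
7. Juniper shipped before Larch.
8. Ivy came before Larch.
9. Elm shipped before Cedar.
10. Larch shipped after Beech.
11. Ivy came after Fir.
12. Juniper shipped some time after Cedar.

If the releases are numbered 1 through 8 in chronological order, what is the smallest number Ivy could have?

5

Beech, Cedar, Elm, and Fir must all come before Ivy — 4 forced predecessors.
Nothing else is forced ahead of Ivy, so its earliest slot is position 4 + 1 = 5.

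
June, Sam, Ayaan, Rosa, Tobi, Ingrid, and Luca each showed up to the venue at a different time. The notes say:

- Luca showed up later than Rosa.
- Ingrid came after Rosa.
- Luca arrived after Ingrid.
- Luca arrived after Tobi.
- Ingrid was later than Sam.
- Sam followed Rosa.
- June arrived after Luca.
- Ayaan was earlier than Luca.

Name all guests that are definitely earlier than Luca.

Ayaan, Ingrid, Rosa, Sam, Tobi

Directly stated before Luca: Ayaan, Ingrid, Rosa, and Tobi.
Sam reaches Luca via Sam → Ingrid → Luca.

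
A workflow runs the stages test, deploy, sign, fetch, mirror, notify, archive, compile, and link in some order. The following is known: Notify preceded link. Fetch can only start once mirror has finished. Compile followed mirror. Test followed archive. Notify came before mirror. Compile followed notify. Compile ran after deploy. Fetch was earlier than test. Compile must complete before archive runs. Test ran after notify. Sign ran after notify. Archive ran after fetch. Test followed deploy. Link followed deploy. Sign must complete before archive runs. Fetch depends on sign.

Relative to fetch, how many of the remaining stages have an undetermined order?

3

Forced before fetch: mirror, notify, and sign; forced after fetch: archive and test.
That leaves compile, deploy, and link with no forced order relative to fetch — 3.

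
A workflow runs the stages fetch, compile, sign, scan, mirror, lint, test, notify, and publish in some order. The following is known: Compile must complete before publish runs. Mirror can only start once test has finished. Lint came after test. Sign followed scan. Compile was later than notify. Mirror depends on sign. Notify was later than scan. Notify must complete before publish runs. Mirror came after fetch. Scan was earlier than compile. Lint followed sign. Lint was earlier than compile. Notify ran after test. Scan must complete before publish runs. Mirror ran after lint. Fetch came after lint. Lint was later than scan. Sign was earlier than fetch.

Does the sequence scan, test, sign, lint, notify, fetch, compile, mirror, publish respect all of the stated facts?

Check each stated constraint against the proposed order — e.g. test is ahead of mirror; scan is ahead of publish. Every pair is in the required order; nothing is violated.

yes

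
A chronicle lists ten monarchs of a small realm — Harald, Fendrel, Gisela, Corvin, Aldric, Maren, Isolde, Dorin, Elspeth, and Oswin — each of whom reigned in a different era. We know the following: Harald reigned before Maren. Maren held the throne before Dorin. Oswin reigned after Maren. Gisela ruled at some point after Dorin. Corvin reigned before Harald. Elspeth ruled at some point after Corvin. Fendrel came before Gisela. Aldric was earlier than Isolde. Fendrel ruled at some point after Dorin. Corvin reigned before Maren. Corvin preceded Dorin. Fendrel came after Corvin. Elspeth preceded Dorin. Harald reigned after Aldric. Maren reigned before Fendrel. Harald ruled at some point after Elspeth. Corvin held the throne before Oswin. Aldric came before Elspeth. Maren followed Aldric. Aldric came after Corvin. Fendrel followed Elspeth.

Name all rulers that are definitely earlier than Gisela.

Aldric, Corvin, Dorin, Elspeth, Fendrel, Harald, Maren

Directly stated before Gisela: Dorin and Fendrel.
Aldric reaches Gisela via Aldric → Maren → Dorin → Gisela.
Corvin reaches Gisela via Corvin → Dorin → Gisela.
Elspeth reaches Gisela via Elspeth → Dorin → Gisela.
Likewise Harald and Maren each reach Gisela by chaining the stated constraints.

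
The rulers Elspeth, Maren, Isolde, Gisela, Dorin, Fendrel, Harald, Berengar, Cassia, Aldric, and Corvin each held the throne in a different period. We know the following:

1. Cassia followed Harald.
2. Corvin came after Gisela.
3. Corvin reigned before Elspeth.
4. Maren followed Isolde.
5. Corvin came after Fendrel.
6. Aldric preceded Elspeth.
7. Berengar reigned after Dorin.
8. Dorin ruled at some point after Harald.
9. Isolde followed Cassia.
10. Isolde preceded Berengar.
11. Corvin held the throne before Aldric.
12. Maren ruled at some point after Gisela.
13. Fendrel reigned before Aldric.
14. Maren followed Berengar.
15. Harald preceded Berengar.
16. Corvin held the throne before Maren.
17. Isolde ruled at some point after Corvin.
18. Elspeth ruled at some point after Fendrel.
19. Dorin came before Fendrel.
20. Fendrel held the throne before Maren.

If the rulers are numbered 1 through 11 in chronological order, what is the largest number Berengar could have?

Berengar must come before Maren — 1 ruler forced after them.
Everything else can be placed before Berengar in some valid order, so Berengar can sit as late as position 11 − 1 = 10.

10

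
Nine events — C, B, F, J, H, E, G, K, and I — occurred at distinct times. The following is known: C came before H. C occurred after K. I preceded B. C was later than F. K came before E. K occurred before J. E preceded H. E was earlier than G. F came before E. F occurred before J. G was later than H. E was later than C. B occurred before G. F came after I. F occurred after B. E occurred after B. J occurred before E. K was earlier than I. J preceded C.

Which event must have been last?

Every other event has a chain of constraints placing it before G, so G is last.

G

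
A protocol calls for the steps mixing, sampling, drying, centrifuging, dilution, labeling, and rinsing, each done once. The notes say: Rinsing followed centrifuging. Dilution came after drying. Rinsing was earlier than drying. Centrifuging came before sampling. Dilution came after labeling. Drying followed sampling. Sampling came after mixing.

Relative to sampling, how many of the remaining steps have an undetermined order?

Forced before sampling: centrifuging and mixing; forced after sampling: dilution and drying.
That leaves labeling and rinsing with no forced order relative to sampling — 2.

2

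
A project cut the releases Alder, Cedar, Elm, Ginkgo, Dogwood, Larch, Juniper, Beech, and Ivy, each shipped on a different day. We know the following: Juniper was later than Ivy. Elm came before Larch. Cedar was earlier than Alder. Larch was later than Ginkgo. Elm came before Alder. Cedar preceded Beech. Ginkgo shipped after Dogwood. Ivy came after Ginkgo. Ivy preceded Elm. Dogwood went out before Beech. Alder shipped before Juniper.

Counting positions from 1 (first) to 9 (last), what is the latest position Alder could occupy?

8

Alder must come before Juniper — 1 release forced after it.
Everything else can be placed before Alder in some valid order, so Alder can sit as late as position 9 − 1 = 8.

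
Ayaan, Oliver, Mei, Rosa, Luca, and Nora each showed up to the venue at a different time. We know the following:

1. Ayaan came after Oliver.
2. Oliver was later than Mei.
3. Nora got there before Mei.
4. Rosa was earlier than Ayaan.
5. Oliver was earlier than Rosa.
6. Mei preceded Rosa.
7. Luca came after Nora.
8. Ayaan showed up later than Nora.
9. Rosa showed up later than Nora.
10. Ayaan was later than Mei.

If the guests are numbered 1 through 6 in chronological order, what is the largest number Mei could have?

3

Mei must come before Ayaan, Oliver, and Rosa — 3 guests forced after them.
Everything else can be placed before Mei in some valid order, so Mei can sit as late as position 6 − 3 = 3.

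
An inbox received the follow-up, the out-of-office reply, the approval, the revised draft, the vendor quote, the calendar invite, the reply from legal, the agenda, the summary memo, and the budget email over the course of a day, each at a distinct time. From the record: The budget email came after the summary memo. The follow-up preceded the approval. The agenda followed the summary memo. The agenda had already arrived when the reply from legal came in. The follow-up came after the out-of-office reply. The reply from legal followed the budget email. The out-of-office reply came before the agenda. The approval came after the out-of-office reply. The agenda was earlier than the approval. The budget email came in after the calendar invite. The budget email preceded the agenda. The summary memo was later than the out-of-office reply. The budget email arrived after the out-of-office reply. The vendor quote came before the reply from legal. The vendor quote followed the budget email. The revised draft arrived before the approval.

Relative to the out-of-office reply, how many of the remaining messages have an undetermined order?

2

Forced after the out-of-office reply: the agenda, the approval, the budget email, the follow-up, the reply from legal, the summary memo, and the vendor quote.
That leaves the calendar invite and the revised draft with no forced order relative to the out-of-office reply — 2.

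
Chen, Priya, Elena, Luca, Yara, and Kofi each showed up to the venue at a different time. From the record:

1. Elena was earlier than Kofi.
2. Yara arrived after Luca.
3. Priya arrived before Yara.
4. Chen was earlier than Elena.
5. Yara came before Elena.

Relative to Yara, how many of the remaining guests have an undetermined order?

Forced before Yara: Luca and Priya; forced after Yara: Elena and Kofi.
That leaves Chen with no forced order relative to Yara — 1.

1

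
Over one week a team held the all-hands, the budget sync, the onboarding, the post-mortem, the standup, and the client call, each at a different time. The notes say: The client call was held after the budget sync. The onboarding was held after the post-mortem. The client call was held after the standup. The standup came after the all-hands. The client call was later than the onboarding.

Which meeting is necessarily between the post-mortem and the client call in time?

Tracing the constraints gives the post-mortem → the onboarding → the client call, so the onboarding sits after the post-mortem and before the client call.
No other meeting is forced both after the post-mortem and before the client call.

the onboarding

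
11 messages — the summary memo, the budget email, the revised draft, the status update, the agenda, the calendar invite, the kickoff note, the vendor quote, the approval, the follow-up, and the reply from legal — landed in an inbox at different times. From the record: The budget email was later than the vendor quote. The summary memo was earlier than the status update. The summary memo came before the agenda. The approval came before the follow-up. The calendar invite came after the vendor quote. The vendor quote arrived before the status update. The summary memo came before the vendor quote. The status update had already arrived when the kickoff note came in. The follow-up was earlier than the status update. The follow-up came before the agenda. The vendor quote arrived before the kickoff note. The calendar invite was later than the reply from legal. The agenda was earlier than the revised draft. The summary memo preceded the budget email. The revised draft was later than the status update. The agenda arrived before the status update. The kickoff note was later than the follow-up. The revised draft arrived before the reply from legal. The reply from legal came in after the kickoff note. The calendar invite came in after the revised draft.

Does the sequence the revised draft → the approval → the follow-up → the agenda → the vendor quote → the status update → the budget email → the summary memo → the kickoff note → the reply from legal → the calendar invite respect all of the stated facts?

no

The constraints require the agenda before the revised draft, but in the proposed sequence the revised draft appears ahead of the agenda. That one violation is enough.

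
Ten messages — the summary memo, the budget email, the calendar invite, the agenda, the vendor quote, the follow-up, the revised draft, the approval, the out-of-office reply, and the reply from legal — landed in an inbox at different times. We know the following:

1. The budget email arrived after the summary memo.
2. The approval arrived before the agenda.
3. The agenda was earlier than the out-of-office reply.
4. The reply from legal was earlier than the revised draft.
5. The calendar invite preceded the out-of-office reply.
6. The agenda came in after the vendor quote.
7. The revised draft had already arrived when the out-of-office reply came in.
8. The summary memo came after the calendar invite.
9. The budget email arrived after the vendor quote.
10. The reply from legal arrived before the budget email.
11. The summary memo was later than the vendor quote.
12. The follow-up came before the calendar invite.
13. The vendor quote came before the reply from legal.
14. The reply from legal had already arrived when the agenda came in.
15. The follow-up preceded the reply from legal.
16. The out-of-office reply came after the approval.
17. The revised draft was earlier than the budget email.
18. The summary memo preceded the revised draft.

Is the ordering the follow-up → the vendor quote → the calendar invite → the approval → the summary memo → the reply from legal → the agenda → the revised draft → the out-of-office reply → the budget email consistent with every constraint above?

Check each stated constraint against the proposed order — e.g. the calendar invite is ahead of the out-of-office reply; the vendor quote is ahead of the budget email. Every pair is in the required order; nothing is violated.

yes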